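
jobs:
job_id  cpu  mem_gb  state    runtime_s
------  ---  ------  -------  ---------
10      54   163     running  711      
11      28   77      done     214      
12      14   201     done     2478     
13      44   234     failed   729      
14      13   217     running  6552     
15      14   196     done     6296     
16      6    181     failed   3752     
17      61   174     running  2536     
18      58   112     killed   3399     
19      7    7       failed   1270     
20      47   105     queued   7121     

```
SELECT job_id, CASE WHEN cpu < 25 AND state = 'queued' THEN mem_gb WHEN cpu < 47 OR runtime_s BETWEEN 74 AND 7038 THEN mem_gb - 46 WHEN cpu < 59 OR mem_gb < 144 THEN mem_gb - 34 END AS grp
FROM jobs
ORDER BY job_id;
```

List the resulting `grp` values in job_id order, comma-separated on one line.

job_id=10: cpu < 47 OR runtime_s BETWEEN 74 AND 7038 → 117
job_id=11: cpu < 47 OR runtime_s BETWEEN 74 AND 7038 → 31
job_id=12: cpu < 47 OR runtime_s BETWEEN 74 AND 7038 → 155
job_id=13: cpu < 47 OR runtime_s BETWEEN 74 AND 7038 → 188
job_id=14: cpu < 47 OR runtime_s BETWEEN 74 AND 7038 → 171
job_id=15: cpu < 47 OR runtime_s BETWEEN 74 AND 7038 → 150
job_id=16: cpu < 47 OR runtime_s BETWEEN 74 AND 7038 → 135
job_id=17: cpu < 47 OR runtime_s BETWEEN 74 AND 7038 → 128
job_id=18: cpu < 47 OR runtime_s BETWEEN 74 AND 7038 → 66
job_id=19: cpu < 47 OR runtime_s BETWEEN 74 AND 7038 → -39
job_id=20: cpu < 59 OR mem_gb < 144 → 71

117, 31, 155, 188, 171, 150, 135, 128, 66, -39, 71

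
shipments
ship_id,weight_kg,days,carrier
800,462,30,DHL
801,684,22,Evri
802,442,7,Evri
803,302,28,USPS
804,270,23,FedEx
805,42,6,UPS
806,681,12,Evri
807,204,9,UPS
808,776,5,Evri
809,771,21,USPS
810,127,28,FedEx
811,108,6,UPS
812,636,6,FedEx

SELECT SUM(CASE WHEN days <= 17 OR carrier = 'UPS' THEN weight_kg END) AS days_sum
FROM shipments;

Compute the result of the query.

ship_id=800: ✗
ship_id=801: ✗
ship_id=802: ✓ → 442
ship_id=803: ✗
ship_id=804: ✗
ship_id=805: ✓ → 42
ship_id=806: ✓ → 681
ship_id=807: ✓ → 204
ship_id=808: ✓ → 776
ship_id=809: ✗
ship_id=810: ✗
ship_id=811: ✓ → 108
ship_id=812: ✓ → 636
days_sum = 442 + 42 + 681 + 204 + 776 + 108 + 636 = 2889

2889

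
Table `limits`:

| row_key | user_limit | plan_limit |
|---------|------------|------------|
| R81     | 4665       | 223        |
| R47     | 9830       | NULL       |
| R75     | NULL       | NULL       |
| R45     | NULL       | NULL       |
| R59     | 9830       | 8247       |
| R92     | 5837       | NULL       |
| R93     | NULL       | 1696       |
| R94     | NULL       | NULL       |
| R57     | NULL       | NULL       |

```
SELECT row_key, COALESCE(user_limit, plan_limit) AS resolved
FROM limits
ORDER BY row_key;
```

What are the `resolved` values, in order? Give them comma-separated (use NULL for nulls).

row_key=R45: user_limit=NULL, plan_limit=NULL (all NULL) → NULL
row_key=R47: user_limit=9830 → 9830
row_key=R57: user_limit=NULL, plan_limit=NULL (all NULL) → NULL
row_key=R59: user_limit=9830 → 9830
row_key=R75: user_limit=NULL, plan_limit=NULL (all NULL) → NULL
row_key=R81: user_limit=4665 → 4665
row_key=R92: user_limit=5837 → 5837
row_key=R93: user_limit=NULL, plan_limit=1696 → 1696
row_key=R94: user_limit=NULL, plan_limit=NULL (all NULL) → NULL

NULL, 9830, NULL, 9830, NULL, 4665, 5837, 1696, NULL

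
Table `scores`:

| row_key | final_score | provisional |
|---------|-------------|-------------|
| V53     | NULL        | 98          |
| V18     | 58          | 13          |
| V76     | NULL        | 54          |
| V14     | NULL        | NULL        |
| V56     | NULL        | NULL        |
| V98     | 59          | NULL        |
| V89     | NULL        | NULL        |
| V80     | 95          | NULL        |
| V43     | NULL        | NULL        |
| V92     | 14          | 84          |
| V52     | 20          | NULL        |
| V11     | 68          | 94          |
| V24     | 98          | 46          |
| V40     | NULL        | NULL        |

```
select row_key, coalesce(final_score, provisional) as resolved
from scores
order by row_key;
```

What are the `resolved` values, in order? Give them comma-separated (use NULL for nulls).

68, NULL, 58, 98, NULL, NULL, 20, 98, NULL, 54, 95, NULL, 14, 59

row_key=V11: final_score=68 → 68
row_key=V14: final_score=NULL, provisional=NULL (all NULL) → NULL
row_key=V18: final_score=58 → 58
row_key=V24: final_score=98 → 98
row_key=V40: final_score=NULL, provisional=NULL (all NULL) → NULL
row_key=V43: final_score=NULL, provisional=NULL (all NULL) → NULL
row_key=V52: final_score=20 → 20
row_key=V53: final_score=NULL, provisional=98 → 98
row_key=V56: final_score=NULL, provisional=NULL (all NULL) → NULL
row_key=V76: final_score=NULL, provisional=54 → 54
row_key=V80: final_score=95 → 95
row_key=V89: final_score=NULL, provisional=NULL (all NULL) → NULL
row_key=V92: final_score=14 → 14
row_key=V98: final_score=59 → 59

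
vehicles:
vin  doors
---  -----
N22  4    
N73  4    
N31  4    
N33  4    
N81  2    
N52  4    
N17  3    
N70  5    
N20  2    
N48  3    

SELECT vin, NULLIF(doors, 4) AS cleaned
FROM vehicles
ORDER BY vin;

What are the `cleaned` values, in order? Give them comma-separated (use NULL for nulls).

3, 2, NULL, NULL, NULL, 3, NULL, 5, NULL, 2

vin=N17: doors=3 vs 4: differ → 3
vin=N20: doors=2 vs 4: differ → 2
vin=N22: doors=4 vs 4: equal → NULL
vin=N31: doors=4 vs 4: equal → NULL
vin=N33: doors=4 vs 4: equal → NULL
vin=N48: doors=3 vs 4: differ → 3
vin=N52: doors=4 vs 4: equal → NULL
vin=N70: doors=5 vs 4: differ → 5
vin=N73: doors=4 vs 4: equal → NULL
vin=N81: doors=2 vs 4: differ → 2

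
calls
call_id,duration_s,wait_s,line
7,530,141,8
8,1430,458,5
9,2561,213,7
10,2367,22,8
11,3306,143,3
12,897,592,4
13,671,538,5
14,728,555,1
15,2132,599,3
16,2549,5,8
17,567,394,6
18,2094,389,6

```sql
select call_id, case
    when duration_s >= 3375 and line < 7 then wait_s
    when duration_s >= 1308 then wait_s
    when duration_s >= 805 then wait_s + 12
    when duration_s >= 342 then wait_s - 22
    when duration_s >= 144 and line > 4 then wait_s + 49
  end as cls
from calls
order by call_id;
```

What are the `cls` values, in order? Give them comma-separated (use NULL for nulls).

119, 458, 213, 22, 143, 604, 516, 533, 599, 5, 372, 389

call_id=7: duration_s >= 342 → 119
call_id=8: duration_s >= 1308 → 458
call_id=9: duration_s >= 1308 → 213
call_id=10: duration_s >= 1308 → 22
call_id=11: duration_s >= 1308 → 143
call_id=12: duration_s >= 805 → 604
call_id=13: duration_s >= 342 → 516
call_id=14: duration_s >= 342 → 533
call_id=15: duration_s >= 1308 → 599
call_id=16: duration_s >= 1308 → 5
call_id=17: duration_s >= 342 → 372
call_id=18: duration_s >= 1308 → 389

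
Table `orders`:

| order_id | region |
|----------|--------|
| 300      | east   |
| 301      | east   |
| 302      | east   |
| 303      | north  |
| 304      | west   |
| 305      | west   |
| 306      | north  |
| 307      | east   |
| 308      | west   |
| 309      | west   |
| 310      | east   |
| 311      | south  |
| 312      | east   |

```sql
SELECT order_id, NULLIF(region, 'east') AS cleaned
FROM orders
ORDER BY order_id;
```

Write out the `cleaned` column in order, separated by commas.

NULL, NULL, NULL, north, west, west, north, NULL, west, west, NULL, south, NULL

order_id=300: region=east vs east: equal → NULL
order_id=301: region=east vs east: equal → NULL
order_id=302: region=east vs east: equal → NULL
order_id=303: region=north vs east: differ → north
order_id=304: region=west vs east: differ → west
order_id=305: region=west vs east: differ → west
order_id=306: region=north vs east: differ → north
order_id=307: region=east vs east: equal → NULL
order_id=308: region=west vs east: differ → west
order_id=309: region=west vs east: differ → west
order_id=310: region=east vs east: equal → NULL
order_id=311: region=south vs east: differ → south
order_id=312: region=east vs east: equal → NULL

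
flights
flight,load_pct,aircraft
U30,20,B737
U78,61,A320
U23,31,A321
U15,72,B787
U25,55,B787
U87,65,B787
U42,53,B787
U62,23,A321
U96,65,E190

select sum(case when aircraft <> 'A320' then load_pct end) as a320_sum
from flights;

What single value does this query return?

flight=U30: ✓ → 20
flight=U78: ✗
flight=U23: ✓ → 31
flight=U15: ✓ → 72
flight=U25: ✓ → 55
flight=U87: ✓ → 65
flight=U42: ✓ → 53
flight=U62: ✓ → 23
flight=U96: ✓ → 65
a320_sum = 20 + 31 + 72 + 55 + 65 + 53 + 23 + 65 = 384

384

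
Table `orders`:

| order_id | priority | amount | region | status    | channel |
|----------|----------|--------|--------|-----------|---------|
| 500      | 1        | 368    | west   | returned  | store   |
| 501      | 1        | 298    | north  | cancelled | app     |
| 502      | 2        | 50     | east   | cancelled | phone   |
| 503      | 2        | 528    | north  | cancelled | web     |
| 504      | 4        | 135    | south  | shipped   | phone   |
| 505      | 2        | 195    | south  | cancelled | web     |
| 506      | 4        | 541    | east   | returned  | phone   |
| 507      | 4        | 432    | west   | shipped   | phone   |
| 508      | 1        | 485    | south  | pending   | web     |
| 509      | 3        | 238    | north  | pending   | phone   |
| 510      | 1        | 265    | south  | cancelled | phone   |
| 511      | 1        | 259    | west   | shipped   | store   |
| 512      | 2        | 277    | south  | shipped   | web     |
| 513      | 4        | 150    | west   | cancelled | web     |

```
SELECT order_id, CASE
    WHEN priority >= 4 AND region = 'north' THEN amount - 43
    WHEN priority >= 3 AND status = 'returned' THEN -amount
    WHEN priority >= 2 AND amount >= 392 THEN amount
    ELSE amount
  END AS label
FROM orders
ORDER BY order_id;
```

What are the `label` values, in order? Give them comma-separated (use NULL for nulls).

368, 298, 50, 528, 135, 195, -541, 432, 485, 238, 265, 259, 277, 150

order_id=500: ELSE → 368
order_id=501: ELSE → 298
order_id=502: ELSE → 50
order_id=503: priority >= 2 AND amount >= 392 → 528
order_id=504: ELSE → 135
order_id=505: ELSE → 195
order_id=506: priority >= 3 AND status = 'returned' → -541
order_id=507: priority >= 2 AND amount >= 392 → 432
order_id=508: ELSE → 485
order_id=509: ELSE → 238
order_id=510: ELSE → 265
order_id=511: ELSE → 259
order_id=512: ELSE → 277
order_id=513: ELSE → 150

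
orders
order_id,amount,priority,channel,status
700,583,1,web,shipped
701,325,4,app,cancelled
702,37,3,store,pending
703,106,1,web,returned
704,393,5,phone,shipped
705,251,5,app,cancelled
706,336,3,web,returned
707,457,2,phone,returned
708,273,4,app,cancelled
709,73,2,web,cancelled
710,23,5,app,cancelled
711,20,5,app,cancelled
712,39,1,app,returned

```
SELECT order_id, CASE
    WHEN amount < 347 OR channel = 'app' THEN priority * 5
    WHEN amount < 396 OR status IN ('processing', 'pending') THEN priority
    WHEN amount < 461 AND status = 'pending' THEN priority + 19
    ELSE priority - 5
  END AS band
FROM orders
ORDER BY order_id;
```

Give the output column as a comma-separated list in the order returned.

-4, 20, 15, 5, 5, 25, 15, -3, 20, 10, 25, 25, 5

order_id=700: ELSE → -4
order_id=701: amount < 347 OR channel = 'app' → 20
order_id=702: amount < 347 OR channel = 'app' → 15
order_id=703: amount < 347 OR channel = 'app' → 5
order_id=704: amount < 396 OR status IN ('processing', 'pending') → 5
order_id=705: amount < 347 OR channel = 'app' → 25
order_id=706: amount < 347 OR channel = 'app' → 15
order_id=707: ELSE → -3
order_id=708: amount < 347 OR channel = 'app' → 20
order_id=709: amount < 347 OR channel = 'app' → 10
order_id=710: amount < 347 OR channel = 'app' → 25
order_id=711: amount < 347 OR channel = 'app' → 25
order_id=712: amount < 347 OR channel = 'app' → 5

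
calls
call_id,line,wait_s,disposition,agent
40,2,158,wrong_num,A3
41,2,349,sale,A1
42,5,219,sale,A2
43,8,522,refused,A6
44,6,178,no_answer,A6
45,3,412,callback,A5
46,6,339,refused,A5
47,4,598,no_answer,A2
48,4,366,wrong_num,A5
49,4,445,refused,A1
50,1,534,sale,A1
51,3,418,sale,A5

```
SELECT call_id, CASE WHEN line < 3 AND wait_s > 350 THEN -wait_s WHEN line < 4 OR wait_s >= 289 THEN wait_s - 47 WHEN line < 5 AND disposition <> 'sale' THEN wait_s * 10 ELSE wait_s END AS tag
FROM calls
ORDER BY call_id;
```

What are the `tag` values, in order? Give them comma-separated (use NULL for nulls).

call_id=40: line < 4 OR wait_s >= 289 → 111
call_id=41: line < 4 OR wait_s >= 289 → 302
call_id=42: ELSE → 219
call_id=43: line < 4 OR wait_s >= 289 → 475
call_id=44: ELSE → 178
call_id=45: line < 4 OR wait_s >= 289 → 365
call_id=46: line < 4 OR wait_s >= 289 → 292
call_id=47: line < 4 OR wait_s >= 289 → 551
call_id=48: line < 4 OR wait_s >= 289 → 319
call_id=49: line < 4 OR wait_s >= 289 → 398
call_id=50: line < 3 AND wait_s > 350 → -534
call_id=51: line < 4 OR wait_s >= 289 → 371

111, 302, 219, 475, 178, 365, 292, 551, 319, 398, -534, 371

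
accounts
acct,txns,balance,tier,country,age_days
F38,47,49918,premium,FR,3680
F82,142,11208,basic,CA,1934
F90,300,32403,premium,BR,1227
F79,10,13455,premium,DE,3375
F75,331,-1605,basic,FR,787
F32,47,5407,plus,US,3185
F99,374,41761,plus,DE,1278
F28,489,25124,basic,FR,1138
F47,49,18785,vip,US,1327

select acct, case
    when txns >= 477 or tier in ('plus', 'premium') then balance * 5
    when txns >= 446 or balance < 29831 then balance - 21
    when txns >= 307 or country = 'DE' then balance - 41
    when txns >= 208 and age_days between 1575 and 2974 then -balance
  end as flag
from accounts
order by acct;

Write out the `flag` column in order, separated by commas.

acct=F28: txns >= 477 or tier in ('plus', 'premium') → 125620
acct=F32: txns >= 477 or tier in ('plus', 'premium') → 27035
acct=F38: txns >= 477 or tier in ('plus', 'premium') → 249590
acct=F47: txns >= 446 or balance < 29831 → 18764
acct=F75: txns >= 446 or balance < 29831 → -1626
acct=F79: txns >= 477 or tier in ('plus', 'premium') → 67275
acct=F82: txns >= 446 or balance < 29831 → 11187
acct=F90: txns >= 477 or tier in ('plus', 'premium') → 162015
acct=F99: txns >= 477 or tier in ('plus', 'premium') → 208805

125620, 27035, 249590, 18764, -1626, 67275, 11187, 162015, 208805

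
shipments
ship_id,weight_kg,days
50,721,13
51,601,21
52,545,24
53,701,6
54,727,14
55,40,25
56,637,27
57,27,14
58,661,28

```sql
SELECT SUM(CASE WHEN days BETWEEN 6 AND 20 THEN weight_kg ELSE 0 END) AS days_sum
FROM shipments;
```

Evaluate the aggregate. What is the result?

2176

ship_id=50: ✓ → 721
ship_id=51: ✗
ship_id=52: ✗
ship_id=53: ✓ → 701
ship_id=54: ✓ → 727
ship_id=55: ✗
ship_id=56: ✗
ship_id=57: ✓ → 27
ship_id=58: ✗
days_sum = 721 + 701 + 727 + 27 = 2176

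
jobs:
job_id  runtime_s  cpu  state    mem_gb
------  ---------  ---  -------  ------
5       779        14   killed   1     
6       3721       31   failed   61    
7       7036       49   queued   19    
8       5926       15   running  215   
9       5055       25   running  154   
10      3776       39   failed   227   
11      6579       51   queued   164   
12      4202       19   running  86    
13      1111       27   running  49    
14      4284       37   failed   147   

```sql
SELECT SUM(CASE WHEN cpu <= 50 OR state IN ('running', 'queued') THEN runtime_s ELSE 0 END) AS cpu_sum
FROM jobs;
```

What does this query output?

job_id=5: ✓ → 779
job_id=6: ✓ → 3721
job_id=7: ✓ → 7036
job_id=8: ✓ → 5926
job_id=9: ✓ → 5055
job_id=10: ✓ → 3776
job_id=11: ✓ → 6579
job_id=12: ✓ → 4202
job_id=13: ✓ → 1111
job_id=14: ✓ → 4284
cpu_sum = 779 + 3721 + 7036 + 5926 + 5055 + 3776 + 6579 + 4202 + 1111 + 4284 = 42469

42469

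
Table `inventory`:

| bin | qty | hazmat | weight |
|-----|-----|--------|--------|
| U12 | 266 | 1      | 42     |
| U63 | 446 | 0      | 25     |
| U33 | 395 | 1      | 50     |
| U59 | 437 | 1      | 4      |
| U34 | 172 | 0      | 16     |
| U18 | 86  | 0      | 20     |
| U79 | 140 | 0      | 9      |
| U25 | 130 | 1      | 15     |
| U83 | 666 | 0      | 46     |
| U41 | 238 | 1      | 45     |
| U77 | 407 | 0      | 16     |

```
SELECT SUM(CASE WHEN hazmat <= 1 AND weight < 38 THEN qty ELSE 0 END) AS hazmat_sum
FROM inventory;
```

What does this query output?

bin=U12: ✗
bin=U63: ✓ → 446
bin=U33: ✗
bin=U59: ✓ → 437
bin=U34: ✓ → 172
bin=U18: ✓ → 86
bin=U79: ✓ → 140
bin=U25: ✓ → 130
bin=U83: ✗
bin=U41: ✗
bin=U77: ✓ → 407
hazmat_sum = 446 + 437 + 172 + 86 + 140 + 130 + 407 = 1818

1818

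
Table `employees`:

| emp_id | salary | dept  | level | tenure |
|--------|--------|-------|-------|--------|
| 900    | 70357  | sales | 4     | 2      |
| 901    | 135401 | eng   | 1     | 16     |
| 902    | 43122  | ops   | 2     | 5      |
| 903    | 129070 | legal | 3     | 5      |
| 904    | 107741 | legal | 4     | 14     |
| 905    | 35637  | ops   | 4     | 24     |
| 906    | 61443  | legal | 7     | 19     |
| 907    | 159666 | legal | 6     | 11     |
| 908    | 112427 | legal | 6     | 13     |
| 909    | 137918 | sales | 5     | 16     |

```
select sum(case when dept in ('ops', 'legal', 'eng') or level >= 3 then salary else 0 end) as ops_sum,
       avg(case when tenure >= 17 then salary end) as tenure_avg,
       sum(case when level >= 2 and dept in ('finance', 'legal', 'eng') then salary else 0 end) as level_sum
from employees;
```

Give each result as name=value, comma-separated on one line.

ops_sum=992782, tenure_avg=48540, level_sum=570347

[ops_sum: dept in ('ops', 'legal', 'eng') or level >= 3]
emp_id=900: ✓ → 70357
emp_id=901: ✓ → 135401
emp_id=902: ✓ → 43122
emp_id=903: ✓ → 129070
emp_id=904: ✓ → 107741
emp_id=905: ✓ → 35637
emp_id=906: ✓ → 61443
emp_id=907: ✓ → 159666
emp_id=908: ✓ → 112427
emp_id=909: ✓ → 137918
ops_sum = 70357 + 135401 + 43122 + 129070 + 107741 + 35637 + 61443 + 159666 + 112427 + 137918 = 992782
—
[tenure_avg: tenure >= 17]
emp_id=900: ✗
emp_id=901: ✗
emp_id=902: ✗
emp_id=903: ✗
emp_id=904: ✗
emp_id=905: ✓ → 35637
emp_id=906: ✓ → 61443
emp_id=907: ✗
emp_id=908: ✗
emp_id=909: ✗
tenure_avg = (35637 + 61443) / 2 = 48540
—
[level_sum: level >= 2 and dept in ('finance', 'legal', 'eng')]
emp_id=900: ✗
emp_id=901: ✗
emp_id=902: ✗
emp_id=903: ✓ → 129070
emp_id=904: ✓ → 107741
emp_id=905: ✗
emp_id=906: ✓ → 61443
emp_id=907: ✓ → 159666
emp_id=908: ✓ → 112427
emp_id=909: ✗
level_sum = 129070 + 107741 + 61443 + 159666 + 112427 = 570347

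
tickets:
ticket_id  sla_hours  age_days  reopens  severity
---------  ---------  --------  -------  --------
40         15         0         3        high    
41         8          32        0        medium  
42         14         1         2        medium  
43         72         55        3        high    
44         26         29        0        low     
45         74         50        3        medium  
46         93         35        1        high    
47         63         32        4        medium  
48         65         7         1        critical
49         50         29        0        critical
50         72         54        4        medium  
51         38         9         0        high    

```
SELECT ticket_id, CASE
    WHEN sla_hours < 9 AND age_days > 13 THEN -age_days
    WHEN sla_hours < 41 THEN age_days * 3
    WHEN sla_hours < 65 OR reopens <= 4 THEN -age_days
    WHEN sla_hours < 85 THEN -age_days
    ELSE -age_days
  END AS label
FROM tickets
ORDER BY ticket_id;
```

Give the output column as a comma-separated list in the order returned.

ticket_id=40: sla_hours < 41 → 0
ticket_id=41: sla_hours < 9 AND age_days > 13 → -32
ticket_id=42: sla_hours < 41 → 3
ticket_id=43: sla_hours < 65 OR reopens <= 4 → -55
ticket_id=44: sla_hours < 41 → 87
ticket_id=45: sla_hours < 65 OR reopens <= 4 → -50
ticket_id=46: sla_hours < 65 OR reopens <= 4 → -35
ticket_id=47: sla_hours < 65 OR reopens <= 4 → -32
ticket_id=48: sla_hours < 65 OR reopens <= 4 → -7
ticket_id=49: sla_hours < 65 OR reopens <= 4 → -29
ticket_id=50: sla_hours < 65 OR reopens <= 4 → -54
ticket_id=51: sla_hours < 41 → 27

0, -32, 3, -55, 87, -50, -35, -32, -7, -29, -54, 27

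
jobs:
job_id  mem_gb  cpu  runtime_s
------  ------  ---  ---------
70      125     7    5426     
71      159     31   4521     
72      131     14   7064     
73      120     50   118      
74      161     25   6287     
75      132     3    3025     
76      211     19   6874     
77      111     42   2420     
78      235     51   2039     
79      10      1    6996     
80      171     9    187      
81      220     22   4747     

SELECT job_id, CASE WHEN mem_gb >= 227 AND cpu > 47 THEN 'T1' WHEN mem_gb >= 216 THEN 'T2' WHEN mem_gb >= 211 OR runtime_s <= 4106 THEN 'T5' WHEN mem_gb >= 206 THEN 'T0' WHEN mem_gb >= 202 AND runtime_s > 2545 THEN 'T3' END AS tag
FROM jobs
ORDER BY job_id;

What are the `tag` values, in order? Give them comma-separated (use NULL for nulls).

NULL, NULL, NULL, T5, NULL, T5, T5, T5, T1, NULL, T5, T2

job_id=70: (no match → NULL) → NULL
job_id=71: (no match → NULL) → NULL
job_id=72: (no match → NULL) → NULL
job_id=73: mem_gb >= 211 OR runtime_s <= 4106 → T5
job_id=74: (no match → NULL) → NULL
job_id=75: mem_gb >= 211 OR runtime_s <= 4106 → T5
job_id=76: mem_gb >= 211 OR runtime_s <= 4106 → T5
job_id=77: mem_gb >= 211 OR runtime_s <= 4106 → T5
job_id=78: mem_gb >= 227 AND cpu > 47 → T1
job_id=79: (no match → NULL) → NULL
job_id=80: mem_gb >= 211 OR runtime_s <= 4106 → T5
job_id=81: mem_gb >= 216 → T2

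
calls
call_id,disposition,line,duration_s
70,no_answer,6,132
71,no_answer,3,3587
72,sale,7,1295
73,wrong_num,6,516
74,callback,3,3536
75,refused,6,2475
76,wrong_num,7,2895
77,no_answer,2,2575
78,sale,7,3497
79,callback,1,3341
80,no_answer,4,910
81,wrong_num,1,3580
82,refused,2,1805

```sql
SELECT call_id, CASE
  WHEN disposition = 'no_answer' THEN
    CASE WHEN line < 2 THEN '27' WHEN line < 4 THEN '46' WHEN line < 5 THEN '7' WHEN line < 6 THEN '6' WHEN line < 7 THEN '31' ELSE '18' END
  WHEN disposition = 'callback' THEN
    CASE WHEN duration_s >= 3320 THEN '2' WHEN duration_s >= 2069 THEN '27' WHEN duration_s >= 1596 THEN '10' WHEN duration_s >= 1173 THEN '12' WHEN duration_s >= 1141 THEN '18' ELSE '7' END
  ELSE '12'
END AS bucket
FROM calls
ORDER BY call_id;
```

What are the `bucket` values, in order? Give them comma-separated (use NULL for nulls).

call_id=70: disposition='no_answer' → inner[line < 7] → 31
call_id=71: disposition='no_answer' → inner[line < 4] → 46
call_id=72: disposition='sale' → outer ELSE → 12
call_id=73: disposition='wrong_num' → outer ELSE → 12
call_id=74: disposition='callback' → inner[duration_s >= 3320] → 2
call_id=75: disposition='refused' → outer ELSE → 12
call_id=76: disposition='wrong_num' → outer ELSE → 12
call_id=77: disposition='no_answer' → inner[line < 4] → 46
call_id=78: disposition='sale' → outer ELSE → 12
call_id=79: disposition='callback' → inner[duration_s >= 3320] → 2
call_id=80: disposition='no_answer' → inner[line < 5] → 7
call_id=81: disposition='wrong_num' → outer ELSE → 12
call_id=82: disposition='refused' → outer ELSE → 12

31, 46, 12, 12, 2, 12, 12, 46, 12, 2, 7, 12, 12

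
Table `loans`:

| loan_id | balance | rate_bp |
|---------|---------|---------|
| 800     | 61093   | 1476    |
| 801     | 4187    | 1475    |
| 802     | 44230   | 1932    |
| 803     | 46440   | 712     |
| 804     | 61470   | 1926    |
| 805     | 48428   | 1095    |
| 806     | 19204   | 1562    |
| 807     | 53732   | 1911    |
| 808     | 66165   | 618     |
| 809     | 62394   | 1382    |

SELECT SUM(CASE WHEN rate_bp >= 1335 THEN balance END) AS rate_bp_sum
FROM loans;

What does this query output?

loan_id=800: ✓ → 61093
loan_id=801: ✓ → 4187
loan_id=802: ✓ → 44230
loan_id=803: ✗
loan_id=804: ✓ → 61470
loan_id=805: ✗
loan_id=806: ✓ → 19204
loan_id=807: ✓ → 53732
loan_id=808: ✗
loan_id=809: ✓ → 62394
rate_bp_sum = 61093 + 4187 + 44230 + 61470 + 19204 + 53732 + 62394 = 306310

306310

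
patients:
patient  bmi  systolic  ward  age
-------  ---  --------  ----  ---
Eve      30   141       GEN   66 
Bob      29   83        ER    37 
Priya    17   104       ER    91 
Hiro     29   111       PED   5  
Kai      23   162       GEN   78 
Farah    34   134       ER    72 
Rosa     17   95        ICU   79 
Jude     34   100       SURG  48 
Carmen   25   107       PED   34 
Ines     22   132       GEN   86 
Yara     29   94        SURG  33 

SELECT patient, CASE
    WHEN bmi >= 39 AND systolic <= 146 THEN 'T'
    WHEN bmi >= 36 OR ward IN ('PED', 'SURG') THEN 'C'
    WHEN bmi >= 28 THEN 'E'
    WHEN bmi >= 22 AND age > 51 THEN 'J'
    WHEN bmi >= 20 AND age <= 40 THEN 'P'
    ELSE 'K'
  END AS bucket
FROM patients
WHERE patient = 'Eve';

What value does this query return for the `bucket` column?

patient = Eve: bmi=30, systolic=141, ward=GEN, age=66.
bmi >= 39 AND systolic <= 146 → false
bmi >= 36 OR ward IN ('PED', 'SURG') → false
bmi >= 28 → true → E

E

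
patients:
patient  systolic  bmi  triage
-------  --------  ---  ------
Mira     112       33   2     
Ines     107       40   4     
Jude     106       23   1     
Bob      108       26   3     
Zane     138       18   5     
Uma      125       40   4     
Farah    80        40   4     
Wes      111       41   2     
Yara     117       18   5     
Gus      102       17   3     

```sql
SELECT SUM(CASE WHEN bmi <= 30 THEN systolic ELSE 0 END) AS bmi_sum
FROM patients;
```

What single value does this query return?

patient=Mira: ✗
patient=Ines: ✗
patient=Jude: ✓ → 106
patient=Bob: ✓ → 108
patient=Zane: ✓ → 138
patient=Uma: ✗
patient=Farah: ✗
patient=Wes: ✗
patient=Yara: ✓ → 117
patient=Gus: ✓ → 102
bmi_sum = 106 + 108 + 138 + 117 + 102 = 571

571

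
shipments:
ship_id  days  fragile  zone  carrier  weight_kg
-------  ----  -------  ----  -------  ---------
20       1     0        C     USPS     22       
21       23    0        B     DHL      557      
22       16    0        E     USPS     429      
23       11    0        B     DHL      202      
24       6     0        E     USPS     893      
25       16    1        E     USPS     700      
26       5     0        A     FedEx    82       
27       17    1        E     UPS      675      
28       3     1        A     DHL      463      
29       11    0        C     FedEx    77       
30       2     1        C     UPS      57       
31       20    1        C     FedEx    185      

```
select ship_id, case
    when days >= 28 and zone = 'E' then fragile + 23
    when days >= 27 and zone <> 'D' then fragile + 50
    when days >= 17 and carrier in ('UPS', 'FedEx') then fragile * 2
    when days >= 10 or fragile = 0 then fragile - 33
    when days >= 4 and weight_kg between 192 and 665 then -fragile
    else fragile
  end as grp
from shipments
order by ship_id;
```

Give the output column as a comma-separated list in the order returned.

ship_id=20: days >= 10 or fragile = 0 → -33
ship_id=21: days >= 10 or fragile = 0 → -33
ship_id=22: days >= 10 or fragile = 0 → -33
ship_id=23: days >= 10 or fragile = 0 → -33
ship_id=24: days >= 10 or fragile = 0 → -33
ship_id=25: days >= 10 or fragile = 0 → -32
ship_id=26: days >= 10 or fragile = 0 → -33
ship_id=27: days >= 17 and carrier in ('UPS', 'FedEx') → 2
ship_id=28: ELSE → 1
ship_id=29: days >= 10 or fragile = 0 → -33
ship_id=30: ELSE → 1
ship_id=31: days >= 17 and carrier in ('UPS', 'FedEx') → 2

-33, -33, -33, -33, -33, -32, -33, 2, 1, -33, 1, 2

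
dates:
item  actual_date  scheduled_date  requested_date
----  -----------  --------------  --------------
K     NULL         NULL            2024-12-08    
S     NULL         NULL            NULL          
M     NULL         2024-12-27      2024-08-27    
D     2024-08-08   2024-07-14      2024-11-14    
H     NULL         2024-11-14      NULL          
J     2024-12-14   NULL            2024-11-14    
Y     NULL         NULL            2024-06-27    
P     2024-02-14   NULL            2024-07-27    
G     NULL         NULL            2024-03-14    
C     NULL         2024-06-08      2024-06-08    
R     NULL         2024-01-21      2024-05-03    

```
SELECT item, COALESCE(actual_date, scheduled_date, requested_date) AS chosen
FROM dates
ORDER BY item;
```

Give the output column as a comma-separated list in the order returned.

item=C: actual_date=NULL, scheduled_date=2024-06-08 → 2024-06-08
item=D: actual_date=2024-08-08 → 2024-08-08
item=G: actual_date=NULL, scheduled_date=NULL, requested_date=2024-03-14 → 2024-03-14
item=H: actual_date=NULL, scheduled_date=2024-11-14 → 2024-11-14
item=J: actual_date=2024-12-14 → 2024-12-14
item=K: actual_date=NULL, scheduled_date=NULL, requested_date=2024-12-08 → 2024-12-08
item=M: actual_date=NULL, scheduled_date=2024-12-27 → 2024-12-27
item=P: actual_date=2024-02-14 → 2024-02-14
item=R: actual_date=NULL, scheduled_date=2024-01-21 → 2024-01-21
item=S: actual_date=NULL, scheduled_date=NULL, requested_date=NULL (all NULL) → NULL
item=Y: actual_date=NULL, scheduled_date=NULL, requested_date=2024-06-27 → 2024-06-27

2024-06-08, 2024-08-08, 2024-03-14, 2024-11-14, 2024-12-14, 2024-12-08, 2024-12-27, 2024-02-14, 2024-01-21, NULL, 2024-06-27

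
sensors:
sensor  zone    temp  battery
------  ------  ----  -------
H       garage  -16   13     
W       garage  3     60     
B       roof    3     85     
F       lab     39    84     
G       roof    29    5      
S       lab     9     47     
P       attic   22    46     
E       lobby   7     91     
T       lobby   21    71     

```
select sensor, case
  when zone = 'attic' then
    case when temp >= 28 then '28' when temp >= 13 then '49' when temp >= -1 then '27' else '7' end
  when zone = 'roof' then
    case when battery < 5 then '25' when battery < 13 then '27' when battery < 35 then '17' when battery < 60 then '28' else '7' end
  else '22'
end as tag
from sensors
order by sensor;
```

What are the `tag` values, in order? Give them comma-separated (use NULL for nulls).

7, 22, 22, 27, 22, 49, 22, 22, 22

sensor=B: zone='roof' → inner[ELSE] → 7
sensor=E: zone='lobby' → outer ELSE → 22
sensor=F: zone='lab' → outer ELSE → 22
sensor=G: zone='roof' → inner[battery < 13] → 27
sensor=H: zone='garage' → outer ELSE → 22
sensor=P: zone='attic' → inner[temp >= 13] → 49
sensor=S: zone='lab' → outer ELSE → 22
sensor=T: zone='lobby' → outer ELSE → 22
sensor=W: zone='garage' → outer ELSE → 22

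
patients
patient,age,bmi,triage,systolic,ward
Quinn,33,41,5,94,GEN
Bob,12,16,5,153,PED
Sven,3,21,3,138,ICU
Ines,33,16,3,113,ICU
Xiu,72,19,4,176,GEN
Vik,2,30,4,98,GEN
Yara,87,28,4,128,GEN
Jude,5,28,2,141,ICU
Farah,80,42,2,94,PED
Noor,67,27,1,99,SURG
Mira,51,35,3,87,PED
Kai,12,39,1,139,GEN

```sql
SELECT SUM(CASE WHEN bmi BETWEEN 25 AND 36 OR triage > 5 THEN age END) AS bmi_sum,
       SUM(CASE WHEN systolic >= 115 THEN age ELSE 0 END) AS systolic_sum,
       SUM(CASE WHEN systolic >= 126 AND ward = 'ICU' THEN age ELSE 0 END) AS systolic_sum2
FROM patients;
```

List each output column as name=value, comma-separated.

[bmi_sum: bmi BETWEEN 25 AND 36 OR triage > 5]
patient=Quinn: ✗
patient=Bob: ✗
patient=Sven: ✗
patient=Ines: ✗
patient=Xiu: ✗
patient=Vik: ✓ → 2
patient=Yara: ✓ → 87
patient=Jude: ✓ → 5
patient=Farah: ✗
patient=Noor: ✓ → 67
patient=Mira: ✓ → 51
patient=Kai: ✗
bmi_sum = 2 + 87 + 5 + 67 + 51 = 212
—
[systolic_sum: systolic >= 115]
patient=Quinn: ✗
patient=Bob: ✓ → 12
patient=Sven: ✓ → 3
patient=Ines: ✗
patient=Xiu: ✓ → 72
patient=Vik: ✗
patient=Yara: ✓ → 87
patient=Jude: ✓ → 5
patient=Farah: ✗
patient=Noor: ✗
patient=Mira: ✗
patient=Kai: ✓ → 12
systolic_sum = 12 + 3 + 72 + 87 + 5 + 12 = 191
—
[systolic_sum2: systolic >= 126 AND ward = 'ICU']
patient=Quinn: ✗
patient=Bob: ✗
patient=Sven: ✓ → 3
patient=Ines: ✗
patient=Xiu: ✗
patient=Vik: ✗
patient=Yara: ✗
patient=Jude: ✓ → 5
patient=Farah: ✗
patient=Noor: ✗
patient=Mira: ✗
patient=Kai: ✗
systolic_sum2 = 3 + 5 = 8

bmi_sum=212, systolic_sum=191, systolic_sum2=8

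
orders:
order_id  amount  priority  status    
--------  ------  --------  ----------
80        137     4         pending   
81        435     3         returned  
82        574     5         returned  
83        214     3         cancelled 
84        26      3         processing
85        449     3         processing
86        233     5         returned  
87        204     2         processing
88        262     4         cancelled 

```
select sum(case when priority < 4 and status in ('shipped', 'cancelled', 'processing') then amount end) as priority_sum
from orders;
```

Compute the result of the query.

order_id=80: ✗
order_id=81: ✗
order_id=82: ✗
order_id=83: ✓ → 214
order_id=84: ✓ → 26
order_id=85: ✓ → 449
order_id=86: ✗
order_id=87: ✓ → 204
order_id=88: ✗
priority_sum = 214 + 26 + 449 + 204 = 893

893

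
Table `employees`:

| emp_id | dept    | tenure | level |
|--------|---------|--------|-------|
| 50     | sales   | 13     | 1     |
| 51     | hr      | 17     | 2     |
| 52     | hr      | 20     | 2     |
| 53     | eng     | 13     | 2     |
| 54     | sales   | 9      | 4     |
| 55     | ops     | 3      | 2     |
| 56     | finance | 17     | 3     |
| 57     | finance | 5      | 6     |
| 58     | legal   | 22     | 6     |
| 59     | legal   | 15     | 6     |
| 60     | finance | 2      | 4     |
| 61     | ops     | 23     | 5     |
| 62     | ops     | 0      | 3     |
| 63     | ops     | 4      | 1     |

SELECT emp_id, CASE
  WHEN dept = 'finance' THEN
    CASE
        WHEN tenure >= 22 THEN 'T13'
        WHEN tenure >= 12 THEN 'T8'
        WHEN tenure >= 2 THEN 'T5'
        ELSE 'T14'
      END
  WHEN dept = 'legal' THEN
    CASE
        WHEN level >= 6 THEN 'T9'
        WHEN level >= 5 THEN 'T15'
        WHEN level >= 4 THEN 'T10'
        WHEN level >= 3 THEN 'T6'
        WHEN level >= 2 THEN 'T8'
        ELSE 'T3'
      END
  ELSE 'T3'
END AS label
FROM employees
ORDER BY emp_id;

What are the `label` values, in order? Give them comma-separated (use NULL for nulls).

emp_id=50: dept='sales' → outer ELSE → T3
emp_id=51: dept='hr' → outer ELSE → T3
emp_id=52: dept='hr' → outer ELSE → T3
emp_id=53: dept='eng' → outer ELSE → T3
emp_id=54: dept='sales' → outer ELSE → T3
emp_id=55: dept='ops' → outer ELSE → T3
emp_id=56: dept='finance' → inner[tenure >= 12] → T8
emp_id=57: dept='finance' → inner[tenure >= 2] → T5
emp_id=58: dept='legal' → inner[level >= 6] → T9
emp_id=59: dept='legal' → inner[level >= 6] → T9
emp_id=60: dept='finance' → inner[tenure >= 2] → T5
emp_id=61: dept='ops' → outer ELSE → T3
emp_id=62: dept='ops' → outer ELSE → T3
emp_id=63: dept='ops' → outer ELSE → T3

T3, T3, T3, T3, T3, T3, T8, T5, T9, T9, T5, T3, T3, T3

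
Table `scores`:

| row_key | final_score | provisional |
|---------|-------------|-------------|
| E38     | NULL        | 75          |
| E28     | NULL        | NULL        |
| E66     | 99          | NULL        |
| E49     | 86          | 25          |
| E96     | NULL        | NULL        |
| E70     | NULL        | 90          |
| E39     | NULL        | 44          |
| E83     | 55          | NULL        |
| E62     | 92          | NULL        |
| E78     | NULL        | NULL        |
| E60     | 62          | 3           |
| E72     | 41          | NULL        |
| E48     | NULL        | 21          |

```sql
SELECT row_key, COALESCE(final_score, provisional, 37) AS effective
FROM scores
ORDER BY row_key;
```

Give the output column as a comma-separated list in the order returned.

37, 75, 44, 21, 86, 62, 92, 99, 90, 41, 37, 55, 37

row_key=E28: final_score=NULL, provisional=NULL, → literal 37 → 37
row_key=E38: final_score=NULL, provisional=75 → 75
row_key=E39: final_score=NULL, provisional=44 → 44
row_key=E48: final_score=NULL, provisional=21 → 21
row_key=E49: final_score=86 → 86
row_key=E60: final_score=62 → 62
row_key=E62: final_score=92 → 92
row_key=E66: final_score=99 → 99
row_key=E70: final_score=NULL, provisional=90 → 90
row_key=E72: final_score=41 → 41
row_key=E78: final_score=NULL, provisional=NULL, → literal 37 → 37
row_key=E83: final_score=55 → 55
row_key=E96: final_score=NULL, provisional=NULL, → literal 37 → 37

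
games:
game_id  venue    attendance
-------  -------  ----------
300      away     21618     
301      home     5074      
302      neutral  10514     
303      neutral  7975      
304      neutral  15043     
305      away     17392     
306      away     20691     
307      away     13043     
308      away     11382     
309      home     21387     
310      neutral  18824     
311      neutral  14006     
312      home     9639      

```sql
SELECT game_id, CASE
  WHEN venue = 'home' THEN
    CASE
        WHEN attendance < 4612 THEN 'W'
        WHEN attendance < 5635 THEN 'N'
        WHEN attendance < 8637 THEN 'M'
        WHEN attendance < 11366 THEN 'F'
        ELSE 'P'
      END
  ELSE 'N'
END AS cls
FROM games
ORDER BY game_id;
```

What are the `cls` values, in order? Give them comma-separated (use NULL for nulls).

N, N, N, N, N, N, N, N, N, P, N, N, F

game_id=300: venue='away' → outer ELSE → N
game_id=301: venue='home' → inner[attendance < 5635] → N
game_id=302: venue='neutral' → outer ELSE → N
game_id=303: venue='neutral' → outer ELSE → N
game_id=304: venue='neutral' → outer ELSE → N
game_id=305: venue='away' → outer ELSE → N
game_id=306: venue='away' → outer ELSE → N
game_id=307: venue='away' → outer ELSE → N
game_id=308: venue='away' → outer ELSE → N
game_id=309: venue='home' → inner[ELSE] → P
game_id=310: venue='neutral' → outer ELSE → N
game_id=311: venue='neutral' → outer ELSE → N
game_id=312: venue='home' → inner[attendance < 11366] → F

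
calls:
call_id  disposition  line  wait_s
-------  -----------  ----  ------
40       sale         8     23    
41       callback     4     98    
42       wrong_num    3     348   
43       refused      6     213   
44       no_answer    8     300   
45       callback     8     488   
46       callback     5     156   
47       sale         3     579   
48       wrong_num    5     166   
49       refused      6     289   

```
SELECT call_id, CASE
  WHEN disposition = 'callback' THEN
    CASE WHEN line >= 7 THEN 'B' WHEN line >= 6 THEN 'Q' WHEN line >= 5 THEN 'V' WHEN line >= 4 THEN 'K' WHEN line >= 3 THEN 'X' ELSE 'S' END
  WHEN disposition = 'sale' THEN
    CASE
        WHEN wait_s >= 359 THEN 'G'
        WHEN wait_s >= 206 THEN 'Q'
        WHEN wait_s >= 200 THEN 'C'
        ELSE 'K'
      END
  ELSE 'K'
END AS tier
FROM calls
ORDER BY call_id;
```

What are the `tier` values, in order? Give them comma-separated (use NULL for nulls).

call_id=40: disposition='sale' → inner[ELSE] → K
call_id=41: disposition='callback' → inner[line >= 4] → K
call_id=42: disposition='wrong_num' → outer ELSE → K
call_id=43: disposition='refused' → outer ELSE → K
call_id=44: disposition='no_answer' → outer ELSE → K
call_id=45: disposition='callback' → inner[line >= 7] → B
call_id=46: disposition='callback' → inner[line >= 5] → V
call_id=47: disposition='sale' → inner[wait_s >= 359] → G
call_id=48: disposition='wrong_num' → outer ELSE → K
call_id=49: disposition='refused' → outer ELSE → K

K, K, K, K, K, B, V, G, K, K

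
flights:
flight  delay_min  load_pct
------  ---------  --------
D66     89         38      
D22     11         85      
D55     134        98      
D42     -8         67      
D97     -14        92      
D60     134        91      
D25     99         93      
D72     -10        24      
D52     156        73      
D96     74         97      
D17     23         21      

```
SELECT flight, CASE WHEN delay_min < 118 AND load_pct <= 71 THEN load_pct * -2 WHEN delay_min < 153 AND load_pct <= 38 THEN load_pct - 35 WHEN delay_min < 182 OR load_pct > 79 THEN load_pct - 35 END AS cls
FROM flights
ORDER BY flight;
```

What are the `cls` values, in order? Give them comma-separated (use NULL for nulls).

flight=D17: delay_min < 118 AND load_pct <= 71 → -42
flight=D22: delay_min < 182 OR load_pct > 79 → 50
flight=D25: delay_min < 182 OR load_pct > 79 → 58
flight=D42: delay_min < 118 AND load_pct <= 71 → -134
flight=D52: delay_min < 182 OR load_pct > 79 → 38
flight=D55: delay_min < 182 OR load_pct > 79 → 63
flight=D60: delay_min < 182 OR load_pct > 79 → 56
flight=D66: delay_min < 118 AND load_pct <= 71 → -76
flight=D72: delay_min < 118 AND load_pct <= 71 → -48
flight=D96: delay_min < 182 OR load_pct > 79 → 62
flight=D97: delay_min < 182 OR load_pct > 79 → 57

-42, 50, 58, -134, 38, 63, 56, -76, -48, 62, 57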